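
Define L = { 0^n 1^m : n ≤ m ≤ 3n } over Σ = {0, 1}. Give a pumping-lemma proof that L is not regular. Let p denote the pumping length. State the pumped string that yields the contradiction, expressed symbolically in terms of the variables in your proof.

0^{p+k} 1^p

Assume L is regular. Let p be the pumping length given by the pumping lemma.
Take w = 0^p 1^p ∈ L (since p ≤ p ≤ 3p), with |w| = 2p ≥ p.
By the pumping lemma, w = xyz with |xy| ≤ p and y is nonempty.
The first p characters of w are 0's, so xy (and hence y) consists only of 0's. Write y = 0^k, 1 ≤ k ≤ p.
Pump with i = 2: xy^2z = 0^{p+k} 1^p. Now n = p+k > p = m, so the condition n ≤ m fails. Thus xy^2z ∉ L.
Contradiction. Therefore L is not regular.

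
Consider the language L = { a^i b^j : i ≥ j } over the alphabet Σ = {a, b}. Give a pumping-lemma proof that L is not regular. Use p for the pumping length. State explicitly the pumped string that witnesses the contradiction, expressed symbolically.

a^{p-k} b^p

Assume L is regular; let p be its pumping constant.
Choose w = a^p b^p ∈ L, with |w| = 2p ≥ p.
Write w = xyz as guaranteed by the lemma, with |xy| ≤ p and |y| > 0.
Because |xy| ≤ p and w begins with p copies of a, we have y = a^k with 1 ≤ k ≤ p.
Consider xy^0z = xz = a^{p-k} b^p. Since k ≥ 1, the a-count p-k is less than p, so i ≥ j fails; thus xz ∉ L.
This is a contradiction; hence L is not regular.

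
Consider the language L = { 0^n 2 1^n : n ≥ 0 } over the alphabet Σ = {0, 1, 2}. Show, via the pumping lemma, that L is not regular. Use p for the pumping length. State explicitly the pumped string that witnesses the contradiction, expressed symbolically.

0^{p+k} 2 1^p

Assume L is regular; let p be its pumping constant.
Take w = 0^p 2 1^p ∈ L with |w| = 2p+1 ≥ p.
By the pumping lemma, w = xyz with |xy| ≤ p and |y| > 0.
Because |xy| ≤ p and w begins with p copies of 0, we have y = 0^k with 1 ≤ k ≤ p.
Pump with i = 2: xy^2z = 0^{p+k} 2 1^p, which would require p+k = p. But k ≥ 1, so xy^2z ∉ L.
This contradicts the pumping lemma, so L is not regular.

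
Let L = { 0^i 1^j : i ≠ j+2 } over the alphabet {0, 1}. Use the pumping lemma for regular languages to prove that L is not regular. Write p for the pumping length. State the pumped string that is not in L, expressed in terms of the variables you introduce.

0^{p+p!} 1^{p+p!-2}

Toward a contradiction, assume L is regular with pumping length p.
Choose w = 0^p 1^{p+p!-2}. Since p ≠ (p+p!-2)+2 = p+p!, w ∈ L; and |w| ≥ p.
The pumping lemma gives a decomposition w = xyz where |xy| ≤ p and y is nonempty.
The first p characters of w are 0's, so xy (and hence y) consists only of 0's. Write y = 0^k, 1 ≤ k ≤ p.
Since 1 ≤ k ≤ p, k divides p!; set t = 1 + p!/k. Then xy^t z has p + (p!/k)·k = p + p! copies of 0. Now the 0-count is p+p! and (1-count)+2 = (p+p!-2)+2 = p+p!, so i ≠ j+2 fails. So xy^t z = 0^{p+p!} 1^{p+p!-2} ∉ L.
Contradiction. Therefore L is not regular.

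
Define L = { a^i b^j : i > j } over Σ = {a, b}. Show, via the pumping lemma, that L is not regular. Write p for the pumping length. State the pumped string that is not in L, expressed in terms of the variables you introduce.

Toward a contradiction, assume L is regular with pumping length p.
Choose w = a^{p+1} b^p ∈ L, with |w| = 2p+1 ≥ p.
The pumping lemma gives a decomposition w = xyz where |xy| ≤ p and |y| > 0.
The first p characters of w are a's, so xy (and hence y) consists only of a's. Write y = a^k, 1 ≤ k ≤ p.
Consider xy^0z = xz = a^{p+1-k} b^p. Since k ≥ 1, the a-count p+1-k is at most p, so i > j fails; thus xz ∉ L.
This is a contradiction; hence L is not regular.

a^{p+1-k} b^p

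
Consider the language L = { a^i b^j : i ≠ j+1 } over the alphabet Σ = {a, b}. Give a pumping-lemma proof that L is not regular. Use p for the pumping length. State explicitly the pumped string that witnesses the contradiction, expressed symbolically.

Assume L is regular. Let p be the pumping length given by the pumping lemma.
Choose w = a^p b^{p+p!-1}. Since p ≠ (p+p!-1)+1 = p+p!, w ∈ L; and |w| ≥ p.
Write w = xyz as guaranteed by the lemma, with |xy| ≤ p and |y| ≥ 1.
The first p characters of w are a's, so xy (and hence y) consists only of a's. Write y = a^k, 1 ≤ k ≤ p.
Since 1 ≤ k ≤ p, k divides p!; set t = 1 + p!/k. Then xy^t z has p + (p!/k)·k = p + p! copies of a. Now the a-count is p+p! and (b-count)+1 = (p+p!-1)+1 = p+p!, so i ≠ j+1 fails. So xy^t z = a^{p+p!} b^{p+p!-1} ∉ L.
Contradiction. Therefore L is not regular.

a^{p+p!} b^{p+p!-1}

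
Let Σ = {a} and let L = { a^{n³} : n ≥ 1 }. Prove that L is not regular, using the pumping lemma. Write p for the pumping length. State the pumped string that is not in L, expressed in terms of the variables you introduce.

a^{p³+k}

Toward a contradiction, assume L is regular with pumping length p.
Take w = a^{p³} ∈ L with |w| = p³ ≥ p.
Write w = xyz as guaranteed by the lemma, with |xy| ≤ p and y is nonempty.
Then y = a^k for some k with 1 ≤ k ≤ p.
Pump with i = 2: xy^2z = a^{p³+k}. Since 1 ≤ k ≤ p, p³ < p³+k ≤ p³+p < p³+3p²+3p+1 = (p+1)³, so p³+k is not a perfect cube. So xy^2z ∉ L.
Contradiction. Therefore L is not regular.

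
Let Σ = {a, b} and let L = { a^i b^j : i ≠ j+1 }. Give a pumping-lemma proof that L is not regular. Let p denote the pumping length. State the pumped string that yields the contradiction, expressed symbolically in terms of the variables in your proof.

Assume L is regular. Let p be the pumping length given by the pumping lemma.
Choose w = a^p b^{p+p!-1}. Since p ≠ (p+p!-1)+1 = p+p!, w ∈ L; and |w| ≥ p.
The pumping lemma gives a decomposition w = xyz where |xy| ≤ p and y is nonempty.
Because |xy| ≤ p and w begins with p copies of a, we have y = a^k with 1 ≤ k ≤ p.
Since 1 ≤ k ≤ p, k divides p!; set t = 1 + p!/k. Then xy^t z has p + (p!/k)·k = p + p! copies of a. Now the a-count is p+p! and (b-count)+1 = (p+p!-1)+1 = p+p!, so i ≠ j+1 fails. So xy^t z = a^{p+p!} b^{p+p!-1} ∉ L.
This contradicts the pumping lemma, so L is not regular.

a^{p+p!} b^{p+p!-1}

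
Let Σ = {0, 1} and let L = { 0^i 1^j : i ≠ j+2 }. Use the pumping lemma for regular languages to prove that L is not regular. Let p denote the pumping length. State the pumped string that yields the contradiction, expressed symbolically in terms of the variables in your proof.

Assume L is regular. Let p be the pumping length given by the pumping lemma.
Choose w = 0^p 1^{p+p!-2}. Since p ≠ (p+p!-2)+2 = p+p!, w ∈ L; and |w| ≥ p.
By the pumping lemma, w = xyz with |xy| ≤ p and |y| ≥ 1.
The first p characters of w are 0's, so xy (and hence y) consists only of 0's. Write y = 0^k, 1 ≤ k ≤ p.
Since 1 ≤ k ≤ p, k divides p!; set t = 1 + p!/k. Then xy^t z has p + (p!/k)·k = p + p! copies of 0. Now the 0-count is p+p! and (1-count)+2 = (p+p!-2)+2 = p+p!, so i ≠ j+2 fails. So xy^t z = 0^{p+p!} 1^{p+p!-2} ∉ L.
This is a contradiction; hence L is not regular.

0^{p+p!} 1^{p+p!-2}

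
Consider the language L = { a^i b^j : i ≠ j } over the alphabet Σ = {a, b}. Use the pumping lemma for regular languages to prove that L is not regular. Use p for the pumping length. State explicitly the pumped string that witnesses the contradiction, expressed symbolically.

a^{p+p!} b^{p+p!}

Assume L is regular; let p be its pumping constant.
Choose w = a^p b^{p+p!}. Since p ≠ p+p!, w ∈ L; and |w| ≥ p.
The pumping lemma gives a decomposition w = xyz where |xy| ≤ p and |y| ≥ 1.
The first p characters of w are a's, so xy (and hence y) consists only of a's. Write y = a^k, 1 ≤ k ≤ p.
Since 1 ≤ k ≤ p, k divides p!; set t = 1 + p!/k. Then xy^t z has p + (p!/k)·k = p + p! copies of a. Now the a-count equals the b-count, so i ≠ j fails. So xy^t z = a^{p+p!} b^{p+p!} ∉ L.
This contradicts the pumping lemma, so L is not regular.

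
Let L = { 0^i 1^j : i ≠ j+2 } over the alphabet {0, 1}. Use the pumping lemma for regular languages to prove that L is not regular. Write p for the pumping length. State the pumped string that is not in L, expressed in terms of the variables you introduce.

0^{p+p!} 1^{p+p!-2}

Suppose for contradiction that L is regular, and let p be the pumping length.
Choose w = 0^p 1^{p+p!-2}. Since p ≠ (p+p!-2)+2 = p+p!, w ∈ L; and |w| ≥ p.
The pumping lemma gives a decomposition w = xyz where |xy| ≤ p and |y| > 0.
Because |xy| ≤ p and w begins with p copies of 0, we have y = 0^k with 1 ≤ k ≤ p.
Since 1 ≤ k ≤ p, k divides p!; set t = 1 + p!/k. Then xy^t z has p + (p!/k)·k = p + p! copies of 0. Now the 0-count is p+p! and (1-count)+2 = (p+p!-2)+2 = p+p!, so i ≠ j+2 fails. So xy^t z = 0^{p+p!} 1^{p+p!-2} ∉ L.
This contradicts the pumping lemma, so L is not regular.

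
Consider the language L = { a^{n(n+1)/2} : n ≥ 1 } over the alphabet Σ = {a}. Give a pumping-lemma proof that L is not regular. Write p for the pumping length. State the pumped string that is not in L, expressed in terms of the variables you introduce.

a^{p(p+1)/2+k}

Suppose for contradiction that L is regular, and let p be the pumping length.
Take w = a^{p(p+1)/2} ∈ L with |w| = p(p+1)/2 ≥ p.
The pumping lemma gives a decomposition w = xyz where |xy| ≤ p and |y| > 0.
Then y = a^k for some k with 1 ≤ k ≤ p.
Pump with i = 2: xy^2z = a^{p(p+1)/2+k}. Since 1 ≤ k ≤ p, p(p+1)/2 < p(p+1)/2+k ≤ p(p+1)/2+p < (p+1)(p+2)/2, so p(p+1)/2+k is strictly between consecutive triangular numbers. So xy^2z ∉ L.
Contradiction. Therefore L is not regular.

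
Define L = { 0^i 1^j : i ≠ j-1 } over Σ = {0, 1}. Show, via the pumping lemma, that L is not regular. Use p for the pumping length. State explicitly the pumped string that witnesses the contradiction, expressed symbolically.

0^{p+p!} 1^{p+p!+1}

Assume L is regular. Let p be the pumping length given by the pumping lemma.
Choose w = 0^p 1^{p+p!+1}. Since p ≠ (p+p!+1)-1 = p+p!, w ∈ L; and |w| ≥ p.
Write w = xyz as guaranteed by the lemma, with |xy| ≤ p and |y| ≥ 1.
Since the first p symbols of w are all 0's and |xy| ≤ p, y lies entirely in the leading 0-block: y = 0^k for some k with 1 ≤ k ≤ p.
Since 1 ≤ k ≤ p, k divides p!; set t = 1 + p!/k. Then xy^t z has p + (p!/k)·k = p + p! copies of 0. Now the 0-count is p+p! and (1-count)-1 = (p+p!+1)-1 = p+p!, so i ≠ j-1 fails. So xy^t z = 0^{p+p!} 1^{p+p!+1} ∉ L.
This contradicts the pumping lemma, so L is not regular.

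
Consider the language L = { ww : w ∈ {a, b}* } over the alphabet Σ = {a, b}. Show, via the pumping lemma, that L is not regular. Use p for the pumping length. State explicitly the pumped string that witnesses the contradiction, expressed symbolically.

a^{p+k} b^p a^p b^p

Toward a contradiction, assume L is regular with pumping length p.
Take w = a^p b^p a^p b^p = uu where u = a^pb^p; then w ∈ L and |w| = 4p ≥ p.
The pumping lemma gives a decomposition w = xyz where |xy| ≤ p and |y| > 0.
Because |xy| ≤ p and w begins with p copies of a, we have y = a^k with 1 ≤ k ≤ p.
Pump with i = 2: xy^2z = a^{p+k} b^p a^p b^p, of length 4p+k. Suppose this equals vv. The string starts with a and ends with b, so v does too; thus the boundary between the two copies of v is a b→a transition. There is exactly one such transition, at position 2p+k, so |v| = 2p+k and |vv| = 4p+2k ≠ 4p+k since k ≥ 1. So xy^2z ∉ L.
This is a contradiction; hence L is not regular.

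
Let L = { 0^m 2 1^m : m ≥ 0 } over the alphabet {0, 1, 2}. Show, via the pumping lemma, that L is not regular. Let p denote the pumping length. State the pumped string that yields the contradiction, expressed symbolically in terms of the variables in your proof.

0^{p+k} 2 1^p

Assume L is regular. Let p be the pumping length given by the pumping lemma.
Take w = 0^p 2 1^p ∈ L with |w| = 2p+1 ≥ p.
The pumping lemma gives a decomposition w = xyz where |xy| ≤ p and |y| ≥ 1.
The first p characters of w are 0's, so xy (and hence y) consists only of 0's. Write y = 0^k, 1 ≤ k ≤ p.
Pump with i = 2: xy^2z = 0^{p+k} 2 1^p, which would require p+k = p. But k ≥ 1, so xy^2z ∉ L.
This contradicts the pumping lemma, so L is not regular.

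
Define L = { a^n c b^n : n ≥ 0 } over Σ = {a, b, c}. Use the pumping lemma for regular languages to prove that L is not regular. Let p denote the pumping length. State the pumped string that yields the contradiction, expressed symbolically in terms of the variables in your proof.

a^{p+k} c b^p

Assume L is regular. Let p be the pumping length given by the pumping lemma.
Take w = a^p c b^p ∈ L with |w| = 2p+1 ≥ p.
The pumping lemma gives a decomposition w = xyz where |xy| ≤ p and |y| ≥ 1.
Since the first p symbols of w are all a's and |xy| ≤ p, y lies entirely in the leading a-block: y = a^k for some k with 1 ≤ k ≤ p.
Pump with i = 2: xy^2z = a^{p+k} c b^p, which would require p+k = p. But k ≥ 1, so xy^2z ∉ L.
This contradicts the pumping lemma, so L is not regular.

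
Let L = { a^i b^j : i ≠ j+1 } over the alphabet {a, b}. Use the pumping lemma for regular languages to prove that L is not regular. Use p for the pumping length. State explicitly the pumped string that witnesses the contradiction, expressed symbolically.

Suppose for contradiction that L is regular, and let p be the pumping length.
Choose w = a^p b^{p+p!-1}. Since p ≠ (p+p!-1)+1 = p+p!, w ∈ L; and |w| ≥ p.
Write w = xyz as guaranteed by the lemma, with |xy| ≤ p and |y| ≥ 1.
Since the first p symbols of w are all a's and |xy| ≤ p, y lies entirely in the leading a-block: y = a^k for some k with 1 ≤ k ≤ p.
Since 1 ≤ k ≤ p, k divides p!; set t = 1 + p!/k. Then xy^t z has p + (p!/k)·k = p + p! copies of a. Now the a-count is p+p! and (b-count)+1 = (p+p!-1)+1 = p+p!, so i ≠ j+1 fails. So xy^t z = a^{p+p!} b^{p+p!-1} ∉ L.
Contradiction. Therefore L is not regular.

a^{p+p!} b^{p+p!-1}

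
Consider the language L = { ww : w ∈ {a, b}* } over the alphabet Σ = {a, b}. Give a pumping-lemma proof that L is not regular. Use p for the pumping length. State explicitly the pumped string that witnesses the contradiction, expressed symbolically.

a^{p+k} b^p a^p b^p

Assume L is regular; let p be its pumping constant.
Take w = a^p b^p a^p b^p = uu where u = a^pb^p; then w ∈ L and |w| = 4p ≥ p.
By the pumping lemma, w = xyz with |xy| ≤ p and |y| ≥ 1.
Since the first p symbols of w are all a's and |xy| ≤ p, y lies entirely in the leading a-block: y = a^k for some k with 1 ≤ k ≤ p.
Pump with i = 2: xy^2z = a^{p+k} b^p a^p b^p, of length 4p+k. Suppose this equals vv. The string starts with a and ends with b, so v does too; thus the boundary between the two copies of v is a b→a transition. There is exactly one such transition, at position 2p+k, so |v| = 2p+k and |vv| = 4p+2k ≠ 4p+k since k ≥ 1. So xy^2z ∉ L.
This contradicts the pumping lemma, so L is not regular.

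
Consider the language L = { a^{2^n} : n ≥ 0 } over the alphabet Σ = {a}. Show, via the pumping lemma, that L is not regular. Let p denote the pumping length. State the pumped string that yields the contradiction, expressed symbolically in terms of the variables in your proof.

Assume L is regular; let p be its pumping constant.
Take w = a^{2^p} ∈ L with |w| = 2^p ≥ p.
By the pumping lemma, w = xyz with |xy| ≤ p and |y| > 0.
Then y = a^k for some k with 1 ≤ k ≤ p.
Pump with i = 2: xy^2z = a^{2^p+k}. Since 1 ≤ k ≤ p < 2^p, we have 2^p < 2^p+k < 2^{p+1}, so 2^p+k is not a power of 2. So xy^2z ∉ L.
Contradiction. Therefore L is not regular.

a^{2^p+k}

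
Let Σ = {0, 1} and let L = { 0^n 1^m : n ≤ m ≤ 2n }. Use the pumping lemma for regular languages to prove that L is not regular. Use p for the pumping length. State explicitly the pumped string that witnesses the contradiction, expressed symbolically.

0^{p+k} 1^p

Assume L is regular; let p be its pumping constant.
Take w = 0^p 1^p ∈ L (since p ≤ p ≤ 2p), with |w| = 2p ≥ p.
Write w = xyz as guaranteed by the lemma, with |xy| ≤ p and |y| > 0.
Because |xy| ≤ p and w begins with p copies of 0, we have y = 0^k with 1 ≤ k ≤ p.
Pump with i = 2: xy^2z = 0^{p+k} 1^p. Now n = p+k > p = m, so the condition n ≤ m fails. Thus xy^2z ∉ L.
This contradicts the pumping lemma, so L is not regular.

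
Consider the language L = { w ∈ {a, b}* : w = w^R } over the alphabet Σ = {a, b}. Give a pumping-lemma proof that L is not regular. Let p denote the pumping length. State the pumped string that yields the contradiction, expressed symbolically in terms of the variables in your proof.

a^{p+k} b a^p

Assume L is regular; let p be its pumping constant.
Take w = a^p b a^p, a palindrome of length 2p+1 ≥ p.
Write w = xyz as guaranteed by the lemma, with |xy| ≤ p and |y| > 0.
Because |xy| ≤ p and w begins with p copies of a, we have y = a^k with 1 ≤ k ≤ p.
Pump with i = 2: xy^2z = a^{p+k} b a^p. Its reverse is a^p b a^{p+k}, which differs from xy^2z since k ≥ 1. So xy^2z is not a palindrome and xy^2z ∉ L.
This contradicts the pumping lemma, so L is not regular.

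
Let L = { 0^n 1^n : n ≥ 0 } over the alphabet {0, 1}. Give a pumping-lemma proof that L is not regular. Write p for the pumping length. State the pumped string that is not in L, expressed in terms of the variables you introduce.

0^{p+k} 1^p

Toward a contradiction, assume L is regular with pumping length p.
Choose w = 0^p 1^p, which is in L with |w| = 2p ≥ p.
Write w = xyz as guaranteed by the lemma, with |xy| ≤ p and |y| > 0.
Since the first p symbols of w are all 0's and |xy| ≤ p, y lies entirely in the leading 0-block: y = 0^k for some k with 1 ≤ k ≤ p.
Pump with i = 2: xy^2z = 0^{p+k} 1^p. For this to lie in L we would need p = p+k, which forces k = 0. But k ≥ 1, so xy^2z ∉ L.
This is a contradiction; hence L is not regular.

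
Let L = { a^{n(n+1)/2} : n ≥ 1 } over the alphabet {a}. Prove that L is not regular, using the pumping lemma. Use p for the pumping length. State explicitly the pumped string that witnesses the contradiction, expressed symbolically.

a^{p(p+1)/2+k}

Assume L is regular; let p be its pumping constant.
Take w = a^{p(p+1)/2} ∈ L with |w| = p(p+1)/2 ≥ p.
The pumping lemma gives a decomposition w = xyz where |xy| ≤ p and y is nonempty.
Then y = a^k for some k with 1 ≤ k ≤ p.
Pump with i = 2: xy^2z = a^{p(p+1)/2+k}. Since 1 ≤ k ≤ p, p(p+1)/2 < p(p+1)/2+k ≤ p(p+1)/2+p < (p+1)(p+2)/2, so p(p+1)/2+k is strictly between consecutive triangular numbers. So xy^2z ∉ L.
This contradicts the pumping lemma, so L is not regular.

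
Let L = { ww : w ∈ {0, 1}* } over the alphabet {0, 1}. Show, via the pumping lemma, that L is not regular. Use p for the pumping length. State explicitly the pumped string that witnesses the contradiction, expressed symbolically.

0^{p+k} 1^p 0^p 1^p

Toward a contradiction, assume L is regular with pumping length p.
Take w = 0^p 1^p 0^p 1^p = uu where u = 0^p1^p; then w ∈ L and |w| = 4p ≥ p.
The pumping lemma gives a decomposition w = xyz where |xy| ≤ p and |y| ≥ 1.
Because |xy| ≤ p and w begins with p copies of 0, we have y = 0^k with 1 ≤ k ≤ p.
Pump with i = 2: xy^2z = 0^{p+k} 1^p 0^p 1^p, of length 4p+k. Suppose this equals vv. The string starts with 0 and ends with 1, so v does too; thus the boundary between the two copies of v is a 1→0 transition. There is exactly one such transition, at position 2p+k, so |v| = 2p+k and |vv| = 4p+2k ≠ 4p+k since k ≥ 1. So xy^2z ∉ L.
This contradicts the pumping lemma, so L is not regular.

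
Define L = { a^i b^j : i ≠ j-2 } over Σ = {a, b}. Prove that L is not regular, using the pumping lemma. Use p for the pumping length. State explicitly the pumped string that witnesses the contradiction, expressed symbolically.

Suppose for contradiction that L is regular, and let p be the pumping length.
Choose w = a^p b^{p+p!+2}. Since p ≠ (p+p!+2)-2 = p+p!, w ∈ L; and |w| ≥ p.
By the pumping lemma, w = xyz with |xy| ≤ p and |y| ≥ 1.
The first p characters of w are a's, so xy (and hence y) consists only of a's. Write y = a^k, 1 ≤ k ≤ p.
Since 1 ≤ k ≤ p, k divides p!; set t = 1 + p!/k. Then xy^t z has p + (p!/k)·k = p + p! copies of a. Now the a-count is p+p! and (b-count)-2 = (p+p!+2)-2 = p+p!, so i ≠ j-2 fails. So xy^t z = a^{p+p!} b^{p+p!+2} ∉ L.
This is a contradiction; hence L is not regular.

a^{p+p!} b^{p+p!+2}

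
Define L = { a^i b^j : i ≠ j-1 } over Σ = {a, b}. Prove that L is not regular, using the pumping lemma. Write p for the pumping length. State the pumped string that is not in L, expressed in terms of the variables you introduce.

Assume L is regular; let p be its pumping constant.
Choose w = a^p b^{p+p!+1}. Since p ≠ (p+p!+1)-1 = p+p!, w ∈ L; and |w| ≥ p.
Write w = xyz as guaranteed by the lemma, with |xy| ≤ p and y is nonempty.
Because |xy| ≤ p and w begins with p copies of a, we have y = a^k with 1 ≤ k ≤ p.
Since 1 ≤ k ≤ p, k divides p!; set t = 1 + p!/k. Then xy^t z has p + (p!/k)·k = p + p! copies of a. Now the a-count is p+p! and (b-count)-1 = (p+p!+1)-1 = p+p!, so i ≠ j-1 fails. So xy^t z = a^{p+p!} b^{p+p!+1} ∉ L.
Contradiction. Therefore L is not regular.

a^{p+p!} b^{p+p!+1}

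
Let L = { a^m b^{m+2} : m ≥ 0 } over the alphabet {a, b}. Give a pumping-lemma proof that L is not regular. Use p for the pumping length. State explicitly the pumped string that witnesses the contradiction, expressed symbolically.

a^{p+k} b^{p+2}

Assume L is regular; let p be its pumping constant.
Take w = a^p b^{p+2}. Then w ∈ L and |w| = 2p+2 ≥ p.
Write w = xyz as guaranteed by the lemma, with |xy| ≤ p and y is nonempty.
Because |xy| ≤ p and w begins with p copies of a, we have y = a^k with 1 ≤ k ≤ p.
Pump with i = 2: xy^2z = a^{p+k} b^{p+2}. For this to lie in L we would need p+2 = (p+k)+2, which forces k = 0. But k ≥ 1, so xy^2z ∉ L.
Contradiction. Therefore L is not regular.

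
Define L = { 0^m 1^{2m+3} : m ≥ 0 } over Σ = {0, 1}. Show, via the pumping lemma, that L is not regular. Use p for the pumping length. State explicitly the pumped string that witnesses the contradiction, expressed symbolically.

Toward a contradiction, assume L is regular with pumping length p.
Let w = 0^p 1^{2p+3} ∈ L; note |w| = 3p+3 ≥ p.
By the pumping lemma, w = xyz with |xy| ≤ p and |y| ≥ 1.
The first p characters of w are 0's, so xy (and hence y) consists only of 0's. Write y = 0^k, 1 ≤ k ≤ p.
Pump with i = 2: xy^2z = 0^{p+k} 1^{2p+3}. For this to lie in L we would need 2p+3 = 2(p+k)+3, which forces k = 0. But k ≥ 1, so xy^2z ∉ L.
Contradiction. Therefore L is not regular.

0^{p+k} 1^{2p+3}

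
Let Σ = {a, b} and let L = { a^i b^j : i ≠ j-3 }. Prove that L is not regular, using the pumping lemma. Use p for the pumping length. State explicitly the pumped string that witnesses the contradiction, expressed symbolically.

a^{p+p!} b^{p+p!+3}

Assume L is regular; let p be its pumping constant.
Choose w = a^p b^{p+p!+3}. Since p ≠ (p+p!+3)-3 = p+p!, w ∈ L; and |w| ≥ p.
By the pumping lemma, w = xyz with |xy| ≤ p and y is nonempty.
The first p characters of w are a's, so xy (and hence y) consists only of a's. Write y = a^k, 1 ≤ k ≤ p.
Since 1 ≤ k ≤ p, k divides p!; set t = 1 + p!/k. Then xy^t z has p + (p!/k)·k = p + p! copies of a. Now the a-count is p+p! and (b-count)-3 = (p+p!+3)-3 = p+p!, so i ≠ j-3 fails. So xy^t z = a^{p+p!} b^{p+p!+3} ∉ L.
Contradiction. Therefore L is not regular.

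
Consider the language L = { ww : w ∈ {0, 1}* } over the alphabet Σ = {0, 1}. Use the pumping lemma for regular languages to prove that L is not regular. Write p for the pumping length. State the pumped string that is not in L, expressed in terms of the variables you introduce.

Suppose for contradiction that L is regular, and let p be the pumping length.
Take w = 0^p 1^p 0^p 1^p = uu where u = 0^p1^p; then w ∈ L and |w| = 4p ≥ p.
The pumping lemma gives a decomposition w = xyz where |xy| ≤ p and |y| > 0.
Because |xy| ≤ p and w begins with p copies of 0, we have y = 0^k with 1 ≤ k ≤ p.
Pump with i = 2: xy^2z = 0^{p+k} 1^p 0^p 1^p, of length 4p+k. Suppose this equals vv. The string starts with 0 and ends with 1, so v does too; thus the boundary between the two copies of v is a 1→0 transition. There is exactly one such transition, at position 2p+k, so |v| = 2p+k and |vv| = 4p+2k ≠ 4p+k since k ≥ 1. So xy^2z ∉ L.
This contradicts the pumping lemma, so L is not regular.

0^{p+k} 1^p 0^p 1^p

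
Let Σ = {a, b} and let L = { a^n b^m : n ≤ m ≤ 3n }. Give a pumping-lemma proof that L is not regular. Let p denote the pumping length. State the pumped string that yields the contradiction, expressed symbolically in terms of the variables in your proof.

a^{p+k} b^p

Assume L is regular; let p be its pumping constant.
Take w = a^p b^p ∈ L (since p ≤ p ≤ 3p), with |w| = 2p ≥ p.
Write w = xyz as guaranteed by the lemma, with |xy| ≤ p and |y| ≥ 1.
The first p characters of w are a's, so xy (and hence y) consists only of a's. Write y = a^k, 1 ≤ k ≤ p.
Pump with i = 2: xy^2z = a^{p+k} b^p. Now n = p+k > p = m, so the condition n ≤ m fails. Thus xy^2z ∉ L.
Contradiction. Therefore L is not regular.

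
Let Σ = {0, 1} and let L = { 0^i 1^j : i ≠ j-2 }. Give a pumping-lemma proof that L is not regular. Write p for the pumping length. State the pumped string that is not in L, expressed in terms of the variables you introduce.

0^{p+p!} 1^{p+p!+2}

Toward a contradiction, assume L is regular with pumping length p.
Choose w = 0^p 1^{p+p!+2}. Since p ≠ (p+p!+2)-2 = p+p!, w ∈ L; and |w| ≥ p.
The pumping lemma gives a decomposition w = xyz where |xy| ≤ p and y is nonempty.
Because |xy| ≤ p and w begins with p copies of 0, we have y = 0^k with 1 ≤ k ≤ p.
Since 1 ≤ k ≤ p, k divides p!; set t = 1 + p!/k. Then xy^t z has p + (p!/k)·k = p + p! copies of 0. Now the 0-count is p+p! and (1-count)-2 = (p+p!+2)-2 = p+p!, so i ≠ j-2 fails. So xy^t z = 0^{p+p!} 1^{p+p!+2} ∉ L.
This is a contradiction; hence L is not regular.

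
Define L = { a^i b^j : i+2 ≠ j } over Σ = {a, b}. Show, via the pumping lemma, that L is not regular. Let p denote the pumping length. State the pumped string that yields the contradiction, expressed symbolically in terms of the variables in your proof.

a^{p+p!} b^{p+p!+2}

Assume L is regular. Let p be the pumping length given by the pumping lemma.
Choose w = a^p b^{p+p!+2}. Since p ≠ (p+p!+2)-2 = p+p!, w ∈ L; and |w| ≥ p.
By the pumping lemma, w = xyz with |xy| ≤ p and |y| > 0.
Since the first p symbols of w are all a's and |xy| ≤ p, y lies entirely in the leading a-block: y = a^k for some k with 1 ≤ k ≤ p.
Since 1 ≤ k ≤ p, k divides p!; set t = 1 + p!/k. Then xy^t z has p + (p!/k)·k = p + p! copies of a. Now the a-count is p+p! and (b-count)-2 = (p+p!+2)-2 = p+p!, so i+2 ≠ j fails. So xy^t z = a^{p+p!} b^{p+p!+2} ∉ L.
Contradiction. Therefore L is not regular.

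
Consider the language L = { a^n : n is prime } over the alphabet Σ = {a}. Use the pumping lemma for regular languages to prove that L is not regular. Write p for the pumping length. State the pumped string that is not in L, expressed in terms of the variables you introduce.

Suppose for contradiction that L is regular, and let p be the pumping length.
Let q be a prime with q ≥ p+2 (infinitely many primes exist), and take w = a^q ∈ L with |w| = q ≥ p.
The pumping lemma gives a decomposition w = xyz where |xy| ≤ p and |y| > 0.
Then y = a^k for some k with 1 ≤ k ≤ p.
Since 1 ≤ k ≤ p, |xz| = q-k. Pump with i = q+1: |xy^{q+1}z| = (q-k)+(q+1)k = q+qk = q(1+k), which is composite (both factors ≥ 2). So xy^{q+1}z = a^{q(1+k)} ∉ L.
This is a contradiction; hence L is not regular.

a^{q(1+k)}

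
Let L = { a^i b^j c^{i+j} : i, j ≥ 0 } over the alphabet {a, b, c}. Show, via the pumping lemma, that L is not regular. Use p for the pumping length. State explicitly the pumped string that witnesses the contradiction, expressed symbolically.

Suppose for contradiction that L is regular, and let p be the pumping length.
Take w = a^p b^p c^{2p} ∈ L (with i=j=p, i+j=2p), |w| = 4p ≥ p.
By the pumping lemma, w = xyz with |xy| ≤ p and |y| > 0.
Because |xy| ≤ p and w begins with p copies of a, we have y = a^k with 1 ≤ k ≤ p.
Consider xy^2z = a^{p+k} b^p c^{2p}. Now the a- and b-counts sum to 2p+k, but the c-count is 2p ≠ 2p+k. So xy^2z ∉ L.
This contradicts the pumping lemma, so L is not regular.

a^{p+k} b^p c^{2p}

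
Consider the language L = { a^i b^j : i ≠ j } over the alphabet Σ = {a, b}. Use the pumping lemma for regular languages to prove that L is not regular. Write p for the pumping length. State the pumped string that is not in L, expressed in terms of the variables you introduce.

a^{p+p!} b^{p+p!}

Assume L is regular; let p be its pumping constant.
Choose w = a^p b^{p+p!}. Since p ≠ p+p!, w ∈ L; and |w| ≥ p.
By the pumping lemma, w = xyz with |xy| ≤ p and y is nonempty.
The first p characters of w are a's, so xy (and hence y) consists only of a's. Write y = a^k, 1 ≤ k ≤ p.
Since 1 ≤ k ≤ p, k divides p!; set t = 1 + p!/k. Then xy^t z has p + (p!/k)·k = p + p! copies of a. Now the a-count equals the b-count, so i ≠ j fails. So xy^t z = a^{p+p!} b^{p+p!} ∉ L.
This is a contradiction; hence L is not regular.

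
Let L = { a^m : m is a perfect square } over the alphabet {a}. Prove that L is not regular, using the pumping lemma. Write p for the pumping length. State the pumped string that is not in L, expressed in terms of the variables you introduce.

Suppose for contradiction that L is regular, and let p be the pumping length.
Take w = a^{p²} ∈ L with |w| = p² ≥ p.
Write w = xyz as guaranteed by the lemma, with |xy| ≤ p and y is nonempty.
Then y = a^k for some k with 1 ≤ k ≤ p.
Pump with i = 2: xy^2z = a^{p²+k}. Since 1 ≤ k ≤ p, p² < p²+k ≤ p²+p < (p+1)², so p²+k lies strictly between consecutive squares and is not a perfect square. So xy^2z ∉ L.
This contradicts the pumping lemma, so L is not regular.

a^{p²+k}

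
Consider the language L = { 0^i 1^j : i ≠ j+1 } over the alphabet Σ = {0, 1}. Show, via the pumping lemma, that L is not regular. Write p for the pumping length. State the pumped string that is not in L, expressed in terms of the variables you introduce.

Assume L is regular; let p be its pumping constant.
Choose w = 0^p 1^{p+p!-1}. Since p ≠ (p+p!-1)+1 = p+p!, w ∈ L; and |w| ≥ p.
By the pumping lemma, w = xyz with |xy| ≤ p and y is nonempty.
The first p characters of w are 0's, so xy (and hence y) consists only of 0's. Write y = 0^k, 1 ≤ k ≤ p.
Since 1 ≤ k ≤ p, k divides p!; set t = 1 + p!/k. Then xy^t z has p + (p!/k)·k = p + p! copies of 0. Now the 0-count is p+p! and (1-count)+1 = (p+p!-1)+1 = p+p!, so i ≠ j+1 fails. So xy^t z = 0^{p+p!} 1^{p+p!-1} ∉ L.
This is a contradiction; hence L is not regular.

0^{p+p!} 1^{p+p!-1}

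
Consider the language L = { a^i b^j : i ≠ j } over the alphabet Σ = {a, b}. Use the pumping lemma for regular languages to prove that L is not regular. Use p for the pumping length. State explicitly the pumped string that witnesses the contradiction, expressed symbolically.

Assume L is regular; let p be its pumping constant.
Choose w = a^p b^{p+p!}. Since p ≠ p+p!, w ∈ L; and |w| ≥ p.
By the pumping lemma, w = xyz with |xy| ≤ p and |y| > 0.
Since the first p symbols of w are all a's and |xy| ≤ p, y lies entirely in the leading a-block: y = a^k for some k with 1 ≤ k ≤ p.
Since 1 ≤ k ≤ p, k divides p!; set t = 1 + p!/k. Then xy^t z has p + (p!/k)·k = p + p! copies of a. Now the a-count equals the b-count, so i ≠ j fails. So xy^t z = a^{p+p!} b^{p+p!} ∉ L.
This is a contradiction; hence L is not regular.

a^{p+p!} b^{p+p!}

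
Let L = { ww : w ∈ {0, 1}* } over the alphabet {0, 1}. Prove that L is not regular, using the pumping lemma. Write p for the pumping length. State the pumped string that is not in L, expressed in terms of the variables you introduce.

0^{p+k} 1^p 0^p 1^p

Assume L is regular; let p be its pumping constant.
Take w = 0^p 1^p 0^p 1^p = uu where u = 0^p1^p; then w ∈ L and |w| = 4p ≥ p.
The pumping lemma gives a decomposition w = xyz where |xy| ≤ p and |y| > 0.
The first p characters of w are 0's, so xy (and hence y) consists only of 0's. Write y = 0^k, 1 ≤ k ≤ p.
Pump with i = 2: xy^2z = 0^{p+k} 1^p 0^p 1^p, of length 4p+k. Suppose this equals vv. The string starts with 0 and ends with 1, so v does too; thus the boundary between the two copies of v is a 1→0 transition. There is exactly one such transition, at position 2p+k, so |v| = 2p+k and |vv| = 4p+2k ≠ 4p+k since k ≥ 1. So xy^2z ∉ L.
This is a contradiction; hence L is not regular.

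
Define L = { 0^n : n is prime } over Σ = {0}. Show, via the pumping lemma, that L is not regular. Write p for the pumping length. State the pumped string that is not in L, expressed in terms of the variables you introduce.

0^{q(1+k)}

Assume L is regular; let p be its pumping constant.
Let q be a prime with q ≥ p+2 (infinitely many primes exist), and take w = 0^q ∈ L with |w| = q ≥ p.
The pumping lemma gives a decomposition w = xyz where |xy| ≤ p and |y| > 0.
Then y = 0^k for some k with 1 ≤ k ≤ p.
Since 1 ≤ k ≤ p, |xz| = q-k. Pump with i = q+1: |xy^{q+1}z| = (q-k)+(q+1)k = q+qk = q(1+k), which is composite (both factors ≥ 2). So xy^{q+1}z = 0^{q(1+k)} ∉ L.
This contradicts the pumping lemma, so L is not regular.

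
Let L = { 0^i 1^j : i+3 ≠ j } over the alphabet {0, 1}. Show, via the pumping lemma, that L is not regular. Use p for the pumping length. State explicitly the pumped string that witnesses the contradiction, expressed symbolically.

Assume L is regular; let p be its pumping constant.
Choose w = 0^p 1^{p+p!+3}. Since p ≠ (p+p!+3)-3 = p+p!, w ∈ L; and |w| ≥ p.
By the pumping lemma, w = xyz with |xy| ≤ p and |y| ≥ 1.
Because |xy| ≤ p and w begins with p copies of 0, we have y = 0^k with 1 ≤ k ≤ p.
Since 1 ≤ k ≤ p, k divides p!; set t = 1 + p!/k. Then xy^t z has p + (p!/k)·k = p + p! copies of 0. Now the 0-count is p+p! and (1-count)-3 = (p+p!+3)-3 = p+p!, so i+3 ≠ j fails. So xy^t z = 0^{p+p!} 1^{p+p!+3} ∉ L.
This is a contradiction; hence L is not regular.

0^{p+p!} 1^{p+p!+3}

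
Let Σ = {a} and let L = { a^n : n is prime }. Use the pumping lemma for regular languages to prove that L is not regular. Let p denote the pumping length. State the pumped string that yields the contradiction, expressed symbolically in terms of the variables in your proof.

a^{q(1+k)}

Assume L is regular. Let p be the pumping length given by the pumping lemma.
Let q be a prime with q ≥ p+2 (infinitely many primes exist), and take w = a^q ∈ L with |w| = q ≥ p.
The pumping lemma gives a decomposition w = xyz where |xy| ≤ p and y is nonempty.
Then y = a^k for some k with 1 ≤ k ≤ p.
Since 1 ≤ k ≤ p, |xz| = q-k. Pump with i = q+1: |xy^{q+1}z| = (q-k)+(q+1)k = q+qk = q(1+k), which is composite (both factors ≥ 2). So xy^{q+1}z = a^{q(1+k)} ∉ L.
Contradiction. Therefore L is not regular.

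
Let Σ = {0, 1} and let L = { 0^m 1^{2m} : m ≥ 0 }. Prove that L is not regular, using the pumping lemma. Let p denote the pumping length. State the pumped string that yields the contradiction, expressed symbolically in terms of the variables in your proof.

0^{p+k} 1^{2p}

Toward a contradiction, assume L is regular with pumping length p.
Let w = 0^p 1^{2p} ∈ L; note |w| = 3p ≥ p.
Write w = xyz as guaranteed by the lemma, with |xy| ≤ p and |y| > 0.
The first p characters of w are 0's, so xy (and hence y) consists only of 0's. Write y = 0^k, 1 ≤ k ≤ p.
Pump with i = 2: xy^2z = 0^{p+k} 1^{2p}. For this to lie in L we would need 2p = 2(p+k), which forces k = 0. But k ≥ 1, so xy^2z ∉ L.
This contradicts the pumping lemma, so L is not regular.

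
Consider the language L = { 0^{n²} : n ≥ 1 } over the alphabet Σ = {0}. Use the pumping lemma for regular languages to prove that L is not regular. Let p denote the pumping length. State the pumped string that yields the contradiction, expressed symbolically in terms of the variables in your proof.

Suppose for contradiction that L is regular, and let p be the pumping length.
Take w = 0^{p²} ∈ L with |w| = p² ≥ p.
By the pumping lemma, w = xyz with |xy| ≤ p and y is nonempty.
Then y = 0^k for some k with 1 ≤ k ≤ p.
Pump with i = 2: xy^2z = 0^{p²+k}. Since 1 ≤ k ≤ p, p² < p²+k ≤ p²+p < (p+1)², so p²+k lies strictly between consecutive squares and is not a perfect square. So xy^2z ∉ L.
Contradiction. Therefore L is not regular.

0^{p²+k}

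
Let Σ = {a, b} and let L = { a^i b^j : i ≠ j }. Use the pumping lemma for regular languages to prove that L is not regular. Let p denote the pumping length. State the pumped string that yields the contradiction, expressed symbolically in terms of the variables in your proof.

a^{p+p!} b^{p+p!}

Suppose for contradiction that L is regular, and let p be the pumping length.
Choose w = a^p b^{p+p!}. Since p ≠ p+p!, w ∈ L; and |w| ≥ p.
Write w = xyz as guaranteed by the lemma, with |xy| ≤ p and |y| > 0.
Because |xy| ≤ p and w begins with p copies of a, we have y = a^k with 1 ≤ k ≤ p.
Since 1 ≤ k ≤ p, k divides p!; set t = 1 + p!/k. Then xy^t z has p + (p!/k)·k = p + p! copies of a. Now the a-count equals the b-count, so i ≠ j fails. So xy^t z = a^{p+p!} b^{p+p!} ∉ L.
Contradiction. Therefore L is not regular.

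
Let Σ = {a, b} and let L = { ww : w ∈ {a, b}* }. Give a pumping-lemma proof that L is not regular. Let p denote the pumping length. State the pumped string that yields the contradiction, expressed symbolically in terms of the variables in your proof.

Assume L is regular; let p be its pumping constant.
Take w = a^p b^p a^p b^p = uu where u = a^pb^p; then w ∈ L and |w| = 4p ≥ p.
Write w = xyz as guaranteed by the lemma, with |xy| ≤ p and |y| > 0.
Because |xy| ≤ p and w begins with p copies of a, we have y = a^k with 1 ≤ k ≤ p.
Pump with i = 2: xy^2z = a^{p+k} b^p a^p b^p, of length 4p+k. Suppose this equals vv. The string starts with a and ends with b, so v does too; thus the boundary between the two copies of v is a b→a transition. There is exactly one such transition, at position 2p+k, so |v| = 2p+k and |vv| = 4p+2k ≠ 4p+k since k ≥ 1. So xy^2z ∉ L.
This contradicts the pumping lemma, so L is not regular.

a^{p+k} b^p a^p b^p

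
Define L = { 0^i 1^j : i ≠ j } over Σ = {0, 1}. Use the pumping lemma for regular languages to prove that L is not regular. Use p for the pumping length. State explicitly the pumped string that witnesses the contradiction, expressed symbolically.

Suppose for contradiction that L is regular, and let p be the pumping length.
Choose w = 0^p 1^{p+p!}. Since p ≠ p+p!, w ∈ L; and |w| ≥ p.
The pumping lemma gives a decomposition w = xyz where |xy| ≤ p and |y| > 0.
Since the first p symbols of w are all 0's and |xy| ≤ p, y lies entirely in the leading 0-block: y = 0^k for some k with 1 ≤ k ≤ p.
Since 1 ≤ k ≤ p, k divides p!; set t = 1 + p!/k. Then xy^t z has p + (p!/k)·k = p + p! copies of 0. Now the 0-count equals the 1-count, so i ≠ j fails. So xy^t z = 0^{p+p!} 1^{p+p!} ∉ L.
This is a contradiction; hence L is not regular.

0^{p+p!} 1^{p+p!}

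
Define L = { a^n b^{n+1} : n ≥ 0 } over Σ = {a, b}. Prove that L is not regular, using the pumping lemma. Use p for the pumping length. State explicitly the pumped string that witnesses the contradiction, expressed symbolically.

Toward a contradiction, assume L is regular with pumping length p.
Let w = a^p b^{p+1} ∈ L; note |w| = 2p+1 ≥ p.
Write w = xyz as guaranteed by the lemma, with |xy| ≤ p and y is nonempty.
Because |xy| ≤ p and w begins with p copies of a, we have y = a^k with 1 ≤ k ≤ p.
Pump with i = 2: xy^2z = a^{p+k} b^{p+1}. For this to lie in L we would need p+1 = (p+k)+1, which forces k = 0. But k ≥ 1, so xy^2z ∉ L.
This contradicts the pumping lemma, so L is not regular.

a^{p+k} b^{p+1}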